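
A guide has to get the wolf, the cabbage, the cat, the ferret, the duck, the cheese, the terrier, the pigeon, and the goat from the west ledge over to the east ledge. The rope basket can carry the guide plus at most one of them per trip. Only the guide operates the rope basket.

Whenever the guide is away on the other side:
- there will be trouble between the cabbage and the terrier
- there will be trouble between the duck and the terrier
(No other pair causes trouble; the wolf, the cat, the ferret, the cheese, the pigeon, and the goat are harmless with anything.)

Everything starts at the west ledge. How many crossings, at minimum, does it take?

Counting alone: the guide can take at most 1 across per trip to the east ledge, so moving all 9 needs at least 9 loaded trips out, with a return between consecutive ones — at least 17 crossings.
The safety rule pushes this higher. Following every safe sequence of crossings, the most of the 9 that can be at the east ledge as the rope basket arrives there on crossing 17 is 8 — never all 9.
So no plan with fewer than 19 crossings exists, and this one achieves 19:
1. Guide goes to the east ledge with the terrier.
2. Guide goes back to the west ledge alone.
3. Guide goes to the east ledge with the wolf.
4. Guide goes back to the west ledge alone.
5. Guide goes to the east ledge with the cabbage.
6. Guide goes back to the west ledge with the terrier.
7. Guide goes to the east ledge with the duck.
8. Guide goes back to the west ledge alone.
9. Guide goes to the east ledge with the cat.
10. Guide goes back to the west ledge alone.
11. Guide goes to the east ledge with the ferret.
12. Guide goes back to the west ledge alone.
13. Guide goes to the east ledge with the cheese.
14. Guide goes back to the west ledge alone.
15. Guide goes to the east ledge with the pigeon.
16. Guide goes back to the west ledge alone.
17. Guide goes to the east ledge with the goat.
18. Guide goes back to the west ledge alone.
19. Guide goes to the east ledge with the terrier.

19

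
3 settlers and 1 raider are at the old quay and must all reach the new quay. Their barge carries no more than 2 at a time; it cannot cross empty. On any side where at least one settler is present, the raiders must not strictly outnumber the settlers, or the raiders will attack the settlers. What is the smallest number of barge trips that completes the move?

Counting alone: each trip to the new quay takes at most 2 across and each return brings at least 1 back, so after t trips out (and t−1 returns) at most 2t − (t−1) of the 4 are across; that first reaches 4 at t = 3, so at least 5 crossings are needed.
The plan below uses exactly 5 crossings, so it is optimal:
1. 1 settler and 1 raider → the new quay.  (the old quay: 2S 0R; the new quay: 1S 1R)
2. 1 raider ← the old quay.  (the old quay: 2S 1R; the new quay: 1S 0R)
3. 1 settler and 1 raider → the new quay.  (the old quay: 1S 0R; the new quay: 2S 1R)
4. 1 raider ← the old quay.  (the old quay: 1S 1R; the new quay: 2S 0R)
5. 1 settler and 1 raider → the new quay.  (the old quay: 0S 0R; the new quay: 3S 1R)

5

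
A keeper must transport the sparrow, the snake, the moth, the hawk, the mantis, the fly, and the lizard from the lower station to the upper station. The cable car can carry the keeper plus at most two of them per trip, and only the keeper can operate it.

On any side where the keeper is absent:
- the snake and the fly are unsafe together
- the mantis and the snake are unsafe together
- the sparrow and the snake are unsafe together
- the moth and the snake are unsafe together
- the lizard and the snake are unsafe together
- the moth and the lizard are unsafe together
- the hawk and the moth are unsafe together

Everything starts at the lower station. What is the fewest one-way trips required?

11

Counting alone: the keeper can take at most 2 across per trip to the upper station, so moving all 7 needs at least 4 loaded trips out, with a return between consecutive ones — at least 7 crossings.
The safety rule pushes this higher. Following every safe sequence of crossings, the most of the 7 that can be at the upper station as the cable car arrives there on crossings 7, 9 is 5, 6 respectively — never all 7.
So no plan with fewer than 11 crossings exists, and this one achieves 11:
1. Keeper goes to the upper station with the moth and the snake.
2. Keeper goes back to the lower station with the snake.
3. Keeper goes to the upper station with the snake and the sparrow.
4. Keeper goes back to the lower station with the snake.
5. Keeper goes to the upper station with the mantis and the snake.
6. Keeper goes back to the lower station with the snake.
7. Keeper goes to the upper station with the fly and the snake.
8. Keeper goes back to the lower station with the snake.
9. Keeper goes to the upper station with the hawk and the lizard.
10. Keeper goes back to the lower station with the moth.
11. Keeper goes to the upper station with the moth and the snake.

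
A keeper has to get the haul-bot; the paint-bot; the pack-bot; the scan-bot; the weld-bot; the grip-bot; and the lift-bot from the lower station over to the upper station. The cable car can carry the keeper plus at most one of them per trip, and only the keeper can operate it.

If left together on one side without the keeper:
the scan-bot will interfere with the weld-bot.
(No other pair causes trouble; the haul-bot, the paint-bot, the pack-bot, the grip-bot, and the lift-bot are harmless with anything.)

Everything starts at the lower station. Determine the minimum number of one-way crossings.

Counting alone: the keeper can take at most 1 across per trip to the upper station, so moving all 7 needs at least 7 loaded trips out, with a return between consecutive ones — at least 13 crossings.
The plan below uses exactly 13 crossings, so it is optimal:
1. Keeper goes to the upper station with the scan-bot.  [the lower station: the grip-bot, the haul-bot, the lift-bot, the pack-bot, the paint-bot, the weld-bot | the upper station: the scan-bot]
2. Keeper goes back to the lower station alone.  [the lower station: the grip-bot, the haul-bot, the lift-bot, the pack-bot, the paint-bot, the weld-bot | the upper station: the scan-bot]
3. Keeper goes to the upper station with the haul-bot.  [the lower station: the grip-bot, the lift-bot, the pack-bot, the paint-bot, the weld-bot | the upper station: the haul-bot, the scan-bot]
4. Keeper goes back to the lower station alone.  [the lower station: the grip-bot, the lift-bot, the pack-bot, the paint-bot, the weld-bot | the upper station: the haul-bot, the scan-bot]
5. Keeper goes to the upper station with the paint-bot.  [the lower station: the grip-bot, the lift-bot, the pack-bot, the weld-bot | the upper station: the haul-bot, the paint-bot, the scan-bot]
6. Keeper goes back to the lower station alone.  [the lower station: the grip-bot, the lift-bot, the pack-bot, the weld-bot | the upper station: the haul-bot, the paint-bot, the scan-bot]
7. Keeper goes to the upper station with the pack-bot.  [the lower station: the grip-bot, the lift-bot, the weld-bot | the upper station: the haul-bot, the pack-bot, the paint-bot, the scan-bot]
8. Keeper goes back to the lower station alone.  [the lower station: the grip-bot, the lift-bot, the weld-bot | the upper station: the haul-bot, the pack-bot, the paint-bot, the scan-bot]
9. Keeper goes to the upper station with the grip-bot.  [the lower station: the lift-bot, the weld-bot | the upper station: the grip-bot, the haul-bot, the pack-bot, the paint-bot, the scan-bot]
10. Keeper goes back to the lower station alone.  [the lower station: the lift-bot, the weld-bot | the upper station: the grip-bot, the haul-bot, the pack-bot, the paint-bot, the scan-bot]
11. Keeper goes to the upper station with the lift-bot.  [the lower station: the weld-bot | the upper station: the grip-bot, the haul-bot, the lift-bot, the pack-bot, the paint-bot, the scan-bot]
12. Keeper goes back to the lower station alone.  [the lower station: the weld-bot | the upper station: the grip-bot, the haul-bot, the lift-bot, the pack-bot, the paint-bot, the scan-bot]
13. Keeper goes to the upper station with the weld-bot.  [the lower station: — | the upper station: the grip-bot, the haul-bot, the lift-bot, the pack-bot, the paint-bot, the scan-bot, the weld-bot]

13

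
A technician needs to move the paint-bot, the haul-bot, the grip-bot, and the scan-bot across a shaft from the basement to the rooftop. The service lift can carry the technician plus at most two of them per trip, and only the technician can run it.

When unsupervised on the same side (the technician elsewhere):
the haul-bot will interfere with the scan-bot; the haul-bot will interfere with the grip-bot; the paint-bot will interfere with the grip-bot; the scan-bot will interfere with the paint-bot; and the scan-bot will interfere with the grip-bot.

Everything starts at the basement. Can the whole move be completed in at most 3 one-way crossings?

Counting alone: the technician can take at most 2 across per trip to the rooftop, so moving all 4 needs at least 2 loaded trips out, with a return between consecutive ones — at least 3 crossings.
The safety rule pushes this higher. Following every safe sequence of crossings, the most of the 4 that can be at the rooftop as the service lift arrives there on crossing 3 is 3 — never all 4.
So the move cannot be finished within 3 crossings. (The shortest complete plan takes 5:)
1. Technician goes to the rooftop with the grip-bot and the scan-bot.  [the basement: the haul-bot, the paint-bot | the rooftop: the grip-bot, the scan-bot]
2. Technician goes back to the basement with the grip-bot.  [the basement: the grip-bot, the haul-bot, the paint-bot | the rooftop: the scan-bot]
3. Technician goes to the rooftop with the haul-bot and the paint-bot.  [the basement: the grip-bot | the rooftop: the haul-bot, the paint-bot, the scan-bot]
4. Technician goes back to the basement with the scan-bot.  [the basement: the grip-bot, the scan-bot | the rooftop: the haul-bot, the paint-bot]
5. Technician goes to the rooftop with the grip-bot and the scan-bot.  [the basement: — | the rooftop: the grip-bot, the haul-bot, the paint-bot, the scan-bot]

No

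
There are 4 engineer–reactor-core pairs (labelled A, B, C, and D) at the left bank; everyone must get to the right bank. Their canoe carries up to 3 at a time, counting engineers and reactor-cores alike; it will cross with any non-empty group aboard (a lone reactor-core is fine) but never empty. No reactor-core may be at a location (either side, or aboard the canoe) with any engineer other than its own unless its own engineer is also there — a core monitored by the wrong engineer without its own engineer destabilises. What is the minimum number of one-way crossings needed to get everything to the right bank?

9

Counting alone: each trip to the right bank takes at most 3 across and each return brings at least 1 back, so after t trips out (and t−1 returns) at most 3t − (t−1) of the 8 are across; that first reaches 8 at t = 4, so at least 7 crossings are needed.
The safety rule pushes this higher. Following every safe sequence of crossings, the most of the 8 that can be at the right bank as the canoe arrives there on crossing 7 is 7 — never all 8.
So no plan with fewer than 9 crossings exists, and this one achieves 9:
1. engineer A and reactor-core A cross → the right bank.
2. engineer A crosses ← the left bank.
3. engineer A, engineer B, and reactor-core B cross → the right bank.
4. engineer A and reactor-core A cross ← the left bank.
5. engineer A, engineer C, and engineer D cross → the right bank.
6. reactor-core B crosses ← the left bank.
7. reactor-core A and reactor-core B cross → the right bank.
8. reactor-core A crosses ← the left bank.
9. reactor-core A, reactor-core C, and reactor-core D cross → the right bank.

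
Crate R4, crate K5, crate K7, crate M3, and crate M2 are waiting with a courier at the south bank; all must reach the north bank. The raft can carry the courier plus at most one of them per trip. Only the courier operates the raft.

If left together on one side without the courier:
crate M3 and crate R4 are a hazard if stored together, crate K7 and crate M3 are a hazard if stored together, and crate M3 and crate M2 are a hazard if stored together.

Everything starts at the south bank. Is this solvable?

Following every safe sequence of crossings from the start, the most of the 5 that can be at the north bank as the raft arrives there on crossings 1, 3, 5 is 1, 2, 3 respectively; the best ever achieved is 3 of 5.
From crossing 7 on, no configuration arises that was not already reachable earlier: only 18 distinct safe configurations (who is on which side, and where the raft is) can ever be reached, none of them has everyone across, and every continuation just revisits them. So no valid plan exists.

No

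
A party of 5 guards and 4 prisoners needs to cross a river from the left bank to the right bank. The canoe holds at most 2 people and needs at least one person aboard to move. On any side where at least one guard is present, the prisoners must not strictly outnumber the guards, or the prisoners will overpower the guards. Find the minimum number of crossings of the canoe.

Counting alone: each trip to the right bank takes at most 2 across and each return brings at least 1 back, so after t trips out (and t−1 returns) at most 2t − (t−1) of the 9 are across; that first reaches 9 at t = 8, so at least 15 crossings are needed.
The plan below uses exactly 15 crossings, so it is optimal:
1. 2 prisoners → the right bank.  (the left bank: 5G 2P; the right bank: 0G 2P)
2. 1 prisoner ← the left bank.  (the left bank: 5G 3P; the right bank: 0G 1P)
3. 2 prisoners → the right bank.  (the left bank: 5G 1P; the right bank: 0G 3P)
4. 1 prisoner ← the left bank.  (the left bank: 5G 2P; the right bank: 0G 2P)
5. 2 guards → the right bank.  (the left bank: 3G 2P; the right bank: 2G 2P)
6. 1 prisoner ← the left bank.  (the left bank: 3G 3P; the right bank: 2G 1P)
7. 1 guard and 1 prisoner → the right bank.  (the left bank: 2G 2P; the right bank: 3G 2P)
8. 1 guard ← the left bank.  (the left bank: 3G 2P; the right bank: 2G 2P)
9. 1 guard and 1 prisoner → the right bank.  (the left bank: 2G 1P; the right bank: 3G 3P)
10. 1 prisoner ← the left bank.  (the left bank: 2G 2P; the right bank: 3G 2P)
11. 1 guard and 1 prisoner → the right bank.  (the left bank: 1G 1P; the right bank: 4G 3P)
12. 1 guard ← the left bank.  (the left bank: 2G 1P; the right bank: 3G 3P)
13. 1 guard and 1 prisoner → the right bank.  (the left bank: 1G 0P; the right bank: 4G 4P)
14. 1 prisoner ← the left bank.  (the left bank: 1G 1P; the right bank: 4G 3P)
15. 1 guard and 1 prisoner → the right bank.  (the left bank: 0G 0P; the right bank: 5G 4P)

15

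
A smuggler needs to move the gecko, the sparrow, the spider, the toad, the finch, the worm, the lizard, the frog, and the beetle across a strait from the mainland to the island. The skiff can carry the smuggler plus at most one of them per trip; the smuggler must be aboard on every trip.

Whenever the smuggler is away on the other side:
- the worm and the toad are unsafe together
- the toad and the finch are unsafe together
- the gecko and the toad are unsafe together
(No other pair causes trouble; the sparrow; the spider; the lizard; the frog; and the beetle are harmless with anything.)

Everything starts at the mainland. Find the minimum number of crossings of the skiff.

Following every safe sequence of crossings from the start, the most of the 9 that can be at the island as the skiff arrives there on crossings 1, 3, 5, 7, 9, 11, 13 is 1, 2, 3, 4, 5, 6, 7 respectively; the best ever achieved is 7 of 9.
From crossing 15 on, no configuration arises that was not already reachable earlier: only 288 distinct safe configurations (who is on which side, and where the skiff is) can ever be reached, none of them has everyone across, and every continuation just revisits them. So no valid plan exists.

impossible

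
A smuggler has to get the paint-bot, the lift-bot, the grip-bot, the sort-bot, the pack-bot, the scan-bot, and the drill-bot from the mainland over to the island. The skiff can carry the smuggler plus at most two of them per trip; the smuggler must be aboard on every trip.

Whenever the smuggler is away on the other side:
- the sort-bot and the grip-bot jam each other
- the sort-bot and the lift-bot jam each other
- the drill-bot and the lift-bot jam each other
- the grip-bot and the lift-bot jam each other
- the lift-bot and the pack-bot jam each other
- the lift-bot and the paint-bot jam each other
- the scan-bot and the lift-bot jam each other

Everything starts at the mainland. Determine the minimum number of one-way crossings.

Counting alone: the smuggler can take at most 2 across per trip to the island, so moving all 7 needs at least 4 loaded trips out, with a return between consecutive ones — at least 7 crossings.
The safety rule pushes this higher. Following every safe sequence of crossings, the most of the 7 that can be at the island as the skiff arrives there on crossings 7, 9 is 5, 6 respectively — never all 7.
So no plan with fewer than 11 crossings exists, and this one achieves 11:
1. Smuggler goes to the island with the grip-bot and the lift-bot.
2. Smuggler goes back to the mainland with the lift-bot.
3. Smuggler goes to the island with the lift-bot and the paint-bot.
4. Smuggler goes back to the mainland with the lift-bot.
5. Smuggler goes to the island with the lift-bot and the pack-bot.
6. Smuggler goes back to the mainland with the lift-bot.
7. Smuggler goes to the island with the lift-bot and the scan-bot.
8. Smuggler goes back to the mainland with the lift-bot.
9. Smuggler goes to the island with the drill-bot and the lift-bot.
10. Smuggler goes back to the mainland with the lift-bot.
11. Smuggler goes to the island with the lift-bot and the sort-bot.

11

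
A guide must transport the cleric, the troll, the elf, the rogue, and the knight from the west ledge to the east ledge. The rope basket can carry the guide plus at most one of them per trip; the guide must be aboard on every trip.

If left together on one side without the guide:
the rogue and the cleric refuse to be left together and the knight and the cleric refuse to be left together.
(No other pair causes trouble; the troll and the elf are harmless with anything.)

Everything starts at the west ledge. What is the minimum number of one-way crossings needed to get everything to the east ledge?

11

Counting alone: the guide can take at most 1 across per trip to the east ledge, so moving all 5 needs at least 5 loaded trips out, with a return between consecutive ones — at least 9 crossings.
The safety rule pushes this higher. Following every safe sequence of crossings, the most of the 5 that can be at the east ledge as the rope basket arrives there on crossing 9 is 4 — never all 5.
So no plan with fewer than 11 crossings exists, and this one achieves 11:
1. Guide goes to the east ledge with the cleric.
2. Guide goes back to the west ledge alone.
3. Guide goes to the east ledge with the troll.
4. Guide goes back to the west ledge alone.
5. Guide goes to the east ledge with the elf.
6. Guide goes back to the west ledge alone.
7. Guide goes to the east ledge with the rogue.
8. Guide goes back to the west ledge with the cleric.
9. Guide goes to the east ledge with the knight.
10. Guide goes back to the west ledge alone.
11. Guide goes to the east ledge with the cleric.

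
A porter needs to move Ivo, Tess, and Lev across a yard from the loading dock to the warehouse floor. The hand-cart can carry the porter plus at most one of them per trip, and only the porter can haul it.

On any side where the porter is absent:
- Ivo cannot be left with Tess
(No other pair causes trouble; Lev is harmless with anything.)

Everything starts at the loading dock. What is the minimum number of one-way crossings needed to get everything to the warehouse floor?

Counting alone: the porter can take at most 1 across per trip to the warehouse floor, so moving all 3 needs at least 3 loaded trips out, with a return between consecutive ones — at least 5 crossings.
The plan below uses exactly 5 crossings, so it is optimal:
1. Porter goes to the warehouse floor with Ivo.
2. Porter goes back to the loading dock alone.
3. Porter goes to the warehouse floor with Lev.
4. Porter goes back to the loading dock alone.
5. Porter goes to the warehouse floor with Tess.

5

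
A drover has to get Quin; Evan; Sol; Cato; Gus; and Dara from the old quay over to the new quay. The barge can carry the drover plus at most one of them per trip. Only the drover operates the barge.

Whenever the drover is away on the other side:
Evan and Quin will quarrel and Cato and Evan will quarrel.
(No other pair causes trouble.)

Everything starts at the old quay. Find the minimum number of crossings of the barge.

Counting alone: the drover can take at most 1 across per trip to the new quay, so moving all 6 needs at least 6 loaded trips out, with a return between consecutive ones — at least 11 crossings.
The safety rule pushes this higher. Following every safe sequence of crossings, the most of the 6 that can be at the new quay as the barge arrives there on crossing 11 is 5 — never all 6.
So no plan with fewer than 13 crossings exists, and this one achieves 13:
1. Drover goes to the new quay with Evan.  [the old quay: Cato, Dara, Gus, Quin, Sol | the new quay: Evan]
2. Drover goes back to the old quay alone.  [the old quay: Cato, Dara, Gus, Quin, Sol | the new quay: Evan]
3. Drover goes to the new quay with Quin.  [the old quay: Cato, Dara, Gus, Sol | the new quay: Evan, Quin]
4. Drover goes back to the old quay with Evan.  [the old quay: Cato, Dara, Evan, Gus, Sol | the new quay: Quin]
5. Drover goes to the new quay with Cato.  [the old quay: Dara, Evan, Gus, Sol | the new quay: Cato, Quin]
6. Drover goes back to the old quay alone.  [the old quay: Dara, Evan, Gus, Sol | the new quay: Cato, Quin]
7. Drover goes to the new quay with Sol.  [the old quay: Dara, Evan, Gus | the new quay: Cato, Quin, Sol]
8. Drover goes back to the old quay alone.  [the old quay: Dara, Evan, Gus | the new quay: Cato, Quin, Sol]
9. Drover goes to the new quay with Gus.  [the old quay: Dara, Evan | the new quay: Cato, Gus, Quin, Sol]
10. Drover goes back to the old quay alone.  [the old quay: Dara, Evan | the new quay: Cato, Gus, Quin, Sol]
11. Drover goes to the new quay with Dara.  [the old quay: Evan | the new quay: Cato, Dara, Gus, Quin, Sol]
12. Drover goes back to the old quay alone.  [the old quay: Evan | the new quay: Cato, Dara, Gus, Quin, Sol]
13. Drover goes to the new quay with Evan.  [the old quay: — | the new quay: Cato, Dara, Evan, Gus, Quin, Sol]

13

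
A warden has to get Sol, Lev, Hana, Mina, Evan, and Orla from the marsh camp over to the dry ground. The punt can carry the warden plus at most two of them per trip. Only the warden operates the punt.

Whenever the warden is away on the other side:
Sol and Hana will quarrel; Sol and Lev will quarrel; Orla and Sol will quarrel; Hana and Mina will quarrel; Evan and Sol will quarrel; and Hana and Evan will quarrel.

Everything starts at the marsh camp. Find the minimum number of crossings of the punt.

9

Counting alone: the warden can take at most 2 across per trip to the dry ground, so moving all 6 needs at least 3 loaded trips out, with a return between consecutive ones — at least 5 crossings.
The safety rule pushes this higher. Following every safe sequence of crossings, the most of the 6 that can be at the dry ground as the punt arrives there on crossings 5, 7 is 4, 5 respectively — never all 6.
So no plan with fewer than 9 crossings exists, and this one achieves 9:
1. Warden goes to the dry ground with Hana and Sol.
2. Warden goes back to the marsh camp with Sol.
3. Warden goes to the dry ground with Lev and Sol.
4. Warden goes back to the marsh camp with Sol.
5. Warden goes to the dry ground with Orla and Sol.
6. Warden goes back to the marsh camp with Sol.
7. Warden goes to the dry ground with Evan and Mina.
8. Warden goes back to the marsh camp with Hana.
9. Warden goes to the dry ground with Hana and Sol.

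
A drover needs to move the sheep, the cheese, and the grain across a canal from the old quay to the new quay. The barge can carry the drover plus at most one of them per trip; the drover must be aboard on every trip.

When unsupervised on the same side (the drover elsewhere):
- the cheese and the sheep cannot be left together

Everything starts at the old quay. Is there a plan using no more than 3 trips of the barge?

No

Counting alone: the drover can take at most 1 across per trip to the new quay, so moving all 3 needs at least 3 loaded trips out, with a return between consecutive ones — at least 5 crossings.
Since 3 < 5, 3 crossings cannot be enough. (The shortest complete plan in fact takes 5:)
1. Drover goes to the new quay with the sheep.
2. Drover goes back to the old quay alone.
3. Drover goes to the new quay with the grain.
4. Drover goes back to the old quay alone.
5. Drover goes to the new quay with the cheese.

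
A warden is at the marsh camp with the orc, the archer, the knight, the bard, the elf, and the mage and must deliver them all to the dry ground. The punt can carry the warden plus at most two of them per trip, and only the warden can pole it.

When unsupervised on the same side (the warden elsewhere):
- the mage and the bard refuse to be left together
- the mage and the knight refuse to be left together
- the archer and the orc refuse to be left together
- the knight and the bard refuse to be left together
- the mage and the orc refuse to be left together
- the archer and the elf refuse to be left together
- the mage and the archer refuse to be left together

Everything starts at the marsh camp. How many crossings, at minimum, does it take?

Whatever the first load, the items left behind include a forbidden pair without the warden. No opening move is safe, so no plan exists.

impossible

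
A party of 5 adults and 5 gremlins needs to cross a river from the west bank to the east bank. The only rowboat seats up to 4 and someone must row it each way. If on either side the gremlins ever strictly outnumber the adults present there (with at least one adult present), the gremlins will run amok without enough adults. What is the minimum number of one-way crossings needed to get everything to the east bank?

7

Counting alone: each trip to the east bank takes at most 4 across and each return brings at least 1 back, so after t trips out (and t−1 returns) at most 4t − (t−1) of the 10 are across; that first reaches 10 at t = 3, so at least 5 crossings are needed.
The safety rule pushes this higher. Following every safe sequence of crossings, the most of the 10 that can be at the east bank as the rowboat arrives there on crossing 5 is 9 — never all 10.
So no plan with fewer than 7 crossings exists, and this one achieves 7:
1. 2 gremlins → the east bank.  (the west bank: 5A 3G; the east bank: 0A 2G)
2. 1 gremlin ← the west bank.  (the west bank: 5A 4G; the east bank: 0A 1G)
3. 4 gremlins → the east bank.  (the west bank: 5A 0G; the east bank: 0A 5G)
4. 1 gremlin ← the west bank.  (the west bank: 5A 1G; the east bank: 0A 4G)
5. 4 adults → the east bank.  (the west bank: 1A 1G; the east bank: 4A 4G)
6. 1 adult and 1 gremlin ← the west bank.  (the west bank: 2A 2G; the east bank: 3A 3G)
7. 2 adults and 2 gremlins → the east bank.  (the west bank: 0A 0G; the east bank: 5A 5G)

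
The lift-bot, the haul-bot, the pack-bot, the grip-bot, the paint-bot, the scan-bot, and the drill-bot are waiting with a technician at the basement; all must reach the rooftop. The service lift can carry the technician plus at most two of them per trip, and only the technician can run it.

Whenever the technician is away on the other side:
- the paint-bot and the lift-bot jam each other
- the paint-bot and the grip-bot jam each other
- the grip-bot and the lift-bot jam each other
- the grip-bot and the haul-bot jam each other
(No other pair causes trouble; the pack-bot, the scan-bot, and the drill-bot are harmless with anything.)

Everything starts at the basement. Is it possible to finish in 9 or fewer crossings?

Counting alone: the technician can take at most 2 across per trip to the rooftop, so moving all 7 needs at least 4 loaded trips out, with a return between consecutive ones — at least 7 crossings.
The safety rule pushes this higher. Following every safe sequence of crossings, the most of the 7 that can be at the rooftop as the service lift arrives there on crossings 7, 9 is 5, 6 respectively — never all 7.
So the move cannot be finished within 9 crossings. (The shortest complete plan takes 11:)
1. Technician goes to the rooftop with the grip-bot and the lift-bot.
2. Technician goes back to the basement with the lift-bot.
3. Technician goes to the rooftop with the haul-bot and the lift-bot.
4. Technician goes back to the basement with the grip-bot.
5. Technician goes to the rooftop with the grip-bot and the pack-bot.
6. Technician goes back to the basement with the grip-bot.
7. Technician goes to the rooftop with the grip-bot and the scan-bot.
8. Technician goes back to the basement with the grip-bot.
9. Technician goes to the rooftop with the drill-bot and the grip-bot.
10. Technician goes back to the basement with the grip-bot.
11. Technician goes to the rooftop with the grip-bot and the paint-bot.

No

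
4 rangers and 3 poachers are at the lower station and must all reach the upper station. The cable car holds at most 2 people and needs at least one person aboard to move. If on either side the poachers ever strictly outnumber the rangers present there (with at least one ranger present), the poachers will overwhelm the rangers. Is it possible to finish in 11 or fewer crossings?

Yes — this plan uses 11 crossings (≤ 11):
1. 2 poachers → the upper station.  (the lower station: 4R 1P; the upper station: 0R 2P)
2. 1 poacher ← the lower station.  (the lower station: 4R 2P; the upper station: 0R 1P)
3. 2 poachers → the upper station.  (the lower station: 4R 0P; the upper station: 0R 3P)
4. 1 poacher ← the lower station.  (the lower station: 4R 1P; the upper station: 0R 2P)
5. 2 rangers → the upper station.  (the lower station: 2R 1P; the upper station: 2R 2P)
6. 1 poacher ← the lower station.  (the lower station: 2R 2P; the upper station: 2R 1P)
7. 1 ranger and 1 poacher → the upper station.  (the lower station: 1R 1P; the upper station: 3R 2P)
8. 1 ranger ← the lower station.  (the lower station: 2R 1P; the upper station: 2R 2P)
9. 1 ranger and 1 poacher → the upper station.  (the lower station: 1R 0P; the upper station: 3R 3P)
10. 1 poacher ← the lower station.  (the lower station: 1R 1P; the upper station: 3R 2P)
11. 1 ranger and 1 poacher → the upper station.  (the lower station: 0R 0P; the upper station: 4R 3P)

Yes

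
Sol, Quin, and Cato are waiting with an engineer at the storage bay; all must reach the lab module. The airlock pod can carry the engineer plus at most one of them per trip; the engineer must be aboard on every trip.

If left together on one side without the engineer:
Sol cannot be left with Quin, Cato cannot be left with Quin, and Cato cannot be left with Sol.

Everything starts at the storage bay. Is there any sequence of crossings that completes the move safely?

No

Whatever the first load, the items left behind include a forbidden pair without the engineer. No opening move is safe, so no plan exists.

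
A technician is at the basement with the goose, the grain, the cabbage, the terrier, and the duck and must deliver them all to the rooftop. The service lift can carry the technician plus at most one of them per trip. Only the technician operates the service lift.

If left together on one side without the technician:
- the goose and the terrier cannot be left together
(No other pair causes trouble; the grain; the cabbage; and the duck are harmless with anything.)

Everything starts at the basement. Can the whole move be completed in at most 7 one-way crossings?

No

Counting alone: the technician can take at most 1 across per trip to the rooftop, so moving all 5 needs at least 5 loaded trips out, with a return between consecutive ones — at least 9 crossings.
Since 7 < 9, 7 crossings cannot be enough. (The shortest complete plan in fact takes 9:)
1. Technician goes to the rooftop with the goose.  [the basement: the cabbage, the duck, the grain, the terrier | the rooftop: the goose]
2. Technician goes back to the basement alone.  [the basement: the cabbage, the duck, the grain, the terrier | the rooftop: the goose]
3. Technician goes to the rooftop with the grain.  [the basement: the cabbage, the duck, the terrier | the rooftop: the goose, the grain]
4. Technician goes back to the basement alone.  [the basement: the cabbage, the duck, the terrier | the rooftop: the goose, the grain]
5. Technician goes to the rooftop with the cabbage.  [the basement: the duck, the terrier | the rooftop: the cabbage, the goose, the grain]
6. Technician goes back to the basement alone.  [the basement: the duck, the terrier | the rooftop: the cabbage, the goose, the grain]
7. Technician goes to the rooftop with the duck.  [the basement: the terrier | the rooftop: the cabbage, the duck, the goose, the grain]
8. Technician goes back to the basement alone.  [the basement: the terrier | the rooftop: the cabbage, the duck, the goose, the grain]
9. Technician goes to the rooftop with the terrier.  [the basement: — | the rooftop: the cabbage, the duck, the goose, the grain, the terrier]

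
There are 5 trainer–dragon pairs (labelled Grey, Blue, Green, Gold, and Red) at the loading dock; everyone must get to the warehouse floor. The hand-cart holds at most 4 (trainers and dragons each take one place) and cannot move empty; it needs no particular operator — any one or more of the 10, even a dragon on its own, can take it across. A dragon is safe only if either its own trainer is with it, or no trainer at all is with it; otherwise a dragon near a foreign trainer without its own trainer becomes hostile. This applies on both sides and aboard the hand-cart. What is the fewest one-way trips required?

Counting alone: each trip to the warehouse floor takes at most 4 across and each return brings at least 1 back, so after t trips out (and t−1 returns) at most 4t − (t−1) of the 10 are across; that first reaches 10 at t = 3, so at least 5 crossings are needed.
The safety rule pushes this higher. Following every safe sequence of crossings, the most of the 10 that can be at the warehouse floor as the hand-cart arrives there on crossing 5 is 9 — never all 10.
So no plan with fewer than 7 crossings exists, and this one achieves 7:
1. dragon Grey and trainer Grey cross → the warehouse floor.
2. trainer Grey crosses ← the loading dock.
3. dragon Blue, dragon Gold, dragon Green, and dragon Red cross → the warehouse floor.
4. dragon Grey crosses ← the loading dock.
5. trainer Blue, trainer Gold, trainer Green, and trainer Red cross → the warehouse floor.
6. dragon Blue and trainer Blue cross ← the loading dock.
7. dragon Blue, dragon Grey, trainer Blue, and trainer Grey cross → the warehouse floor.

7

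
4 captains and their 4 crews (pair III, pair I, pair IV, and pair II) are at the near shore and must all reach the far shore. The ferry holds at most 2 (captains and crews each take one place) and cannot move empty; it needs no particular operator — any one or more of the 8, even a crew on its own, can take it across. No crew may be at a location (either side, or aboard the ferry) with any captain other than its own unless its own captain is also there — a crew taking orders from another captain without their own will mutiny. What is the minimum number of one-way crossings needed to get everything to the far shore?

impossible

Following every safe sequence of crossings from the start, the most of the 8 that can be at the far shore as the ferry arrives there on crossings 1, 3, 5 is 2, 3, 4 respectively; the best ever achieved is 4 of 8.
From crossing 7 on, no configuration arises that was not already reachable earlier: only 44 distinct safe configurations (who is on which side, and where the ferry is) can ever be reached, none of them has everyone across, and every continuation just revisits them. So no valid plan exists.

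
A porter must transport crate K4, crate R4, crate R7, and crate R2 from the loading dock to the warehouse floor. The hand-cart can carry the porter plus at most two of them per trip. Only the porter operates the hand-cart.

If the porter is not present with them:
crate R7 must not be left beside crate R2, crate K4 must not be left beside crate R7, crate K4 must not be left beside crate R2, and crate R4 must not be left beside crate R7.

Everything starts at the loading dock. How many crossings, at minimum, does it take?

Counting alone: the porter can take at most 2 across per trip to the warehouse floor, so moving all 4 needs at least 2 loaded trips out, with a return between consecutive ones — at least 3 crossings.
The safety rule pushes this higher. Following every safe sequence of crossings, the most of the 4 that can be at the warehouse floor as the hand-cart arrives there on crossing 3 is 3 — never all 4.
So no plan with fewer than 5 crossings exists, and this one achieves 5:
1. Porter goes to the warehouse floor with crate K4 and crate R7.
2. Porter goes back to the loading dock with crate K4.
3. Porter goes to the warehouse floor with crate K4 and crate R4.
4. Porter goes back to the loading dock with crate R7.
5. Porter goes to the warehouse floor with crate R2 and crate R7.

5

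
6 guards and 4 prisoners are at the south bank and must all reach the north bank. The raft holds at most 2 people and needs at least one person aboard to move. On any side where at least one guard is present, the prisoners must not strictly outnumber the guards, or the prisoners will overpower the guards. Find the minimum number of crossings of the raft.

Counting alone: each trip to the north bank takes at most 2 across and each return brings at least 1 back, so after t trips out (and t−1 returns) at most 2t − (t−1) of the 10 are across; that first reaches 10 at t = 9, so at least 17 crossings are needed.
The plan below uses exactly 17 crossings, so it is optimal:
1. 2 prisoners → the north bank.  (the south bank: 6G 2P; the north bank: 0G 2P)
2. 1 prisoner ← the south bank.  (the south bank: 6G 3P; the north bank: 0G 1P)
3. 2 prisoners → the north bank.  (the south bank: 6G 1P; the north bank: 0G 3P)
4. 1 prisoner ← the south bank.  (the south bank: 6G 2P; the north bank: 0G 2P)
5. 2 guards → the north bank.  (the south bank: 4G 2P; the north bank: 2G 2P)
6. 1 prisoner ← the south bank.  (the south bank: 4G 3P; the north bank: 2G 1P)
7. 1 guard and 1 prisoner → the north bank.  (the south bank: 3G 2P; the north bank: 3G 2P)
8. 1 prisoner ← the south bank.  (the south bank: 3G 3P; the north bank: 3G 1P)
9. 2 prisoners → the north bank.  (the south bank: 3G 1P; the north bank: 3G 3P)
10. 1 prisoner ← the south bank.  (the south bank: 3G 2P; the north bank: 3G 2P)
11. 1 guard and 1 prisoner → the north bank.  (the south bank: 2G 1P; the north bank: 4G 3P)
12. 1 prisoner ← the south bank.  (the south bank: 2G 2P; the north bank: 4G 2P)
13. 2 prisoners → the north bank.  (the south bank: 2G 0P; the north bank: 4G 4P)
14. 1 prisoner ← the south bank.  (the south bank: 2G 1P; the north bank: 4G 3P)
15. 1 guard and 1 prisoner → the north bank.  (the south bank: 1G 0P; the north bank: 5G 4P)
16. 1 prisoner ← the south bank.  (the south bank: 1G 1P; the north bank: 5G 3P)
17. 1 guard and 1 prisoner → the north bank.  (the south bank: 0G 0P; the north bank: 6G 4P)

17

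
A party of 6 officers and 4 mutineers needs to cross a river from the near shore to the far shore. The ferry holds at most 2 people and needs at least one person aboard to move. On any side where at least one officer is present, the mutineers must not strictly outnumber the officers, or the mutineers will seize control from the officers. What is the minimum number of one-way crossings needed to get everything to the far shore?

17

Counting alone: each trip to the far shore takes at most 2 across and each return brings at least 1 back, so after t trips out (and t−1 returns) at most 2t − (t−1) of the 10 are across; that first reaches 10 at t = 9, so at least 17 crossings are needed.
The plan below uses exactly 17 crossings, so it is optimal:
1. 2 mutineers → the far shore.  (the near shore: 6O 2M; the far shore: 0O 2M)
2. 1 mutineer ← the near shore.  (the near shore: 6O 3M; the far shore: 0O 1M)
3. 2 mutineers → the far shore.  (the near shore: 6O 1M; the far shore: 0O 3M)
4. 1 mutineer ← the near shore.  (the near shore: 6O 2M; the far shore: 0O 2M)
5. 2 officers → the far shore.  (the near shore: 4O 2M; the far shore: 2O 2M)
6. 1 mutineer ← the near shore.  (the near shore: 4O 3M; the far shore: 2O 1M)
7. 1 officer and 1 mutineer → the far shore.  (the near shore: 3O 2M; the far shore: 3O 2M)
8. 1 mutineer ← the near shore.  (the near shore: 3O 3M; the far shore: 3O 1M)
9. 2 mutineers → the far shore.  (the near shore: 3O 1M; the far shore: 3O 3M)
10. 1 mutineer ← the near shore.  (the near shore: 3O 2M; the far shore: 3O 2M)
11. 1 officer and 1 mutineer → the far shore.  (the near shore: 2O 1M; the far shore: 4O 3M)
12. 1 mutineer ← the near shore.  (the near shore: 2O 2M; the far shore: 4O 2M)
13. 2 mutineers → the far shore.  (the near shore: 2O 0M; the far shore: 4O 4M)
14. 1 mutineer ← the near shore.  (the near shore: 2O 1M; the far shore: 4O 3M)
15. 1 officer and 1 mutineer → the far shore.  (the near shore: 1O 0M; the far shore: 5O 4M)
16. 1 mutineer ← the near shore.  (the near shore: 1O 1M; the far shore: 5O 3M)
17. 1 officer and 1 mutineer → the far shore.  (the near shore: 0O 0M; the far shore: 6O 4M)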